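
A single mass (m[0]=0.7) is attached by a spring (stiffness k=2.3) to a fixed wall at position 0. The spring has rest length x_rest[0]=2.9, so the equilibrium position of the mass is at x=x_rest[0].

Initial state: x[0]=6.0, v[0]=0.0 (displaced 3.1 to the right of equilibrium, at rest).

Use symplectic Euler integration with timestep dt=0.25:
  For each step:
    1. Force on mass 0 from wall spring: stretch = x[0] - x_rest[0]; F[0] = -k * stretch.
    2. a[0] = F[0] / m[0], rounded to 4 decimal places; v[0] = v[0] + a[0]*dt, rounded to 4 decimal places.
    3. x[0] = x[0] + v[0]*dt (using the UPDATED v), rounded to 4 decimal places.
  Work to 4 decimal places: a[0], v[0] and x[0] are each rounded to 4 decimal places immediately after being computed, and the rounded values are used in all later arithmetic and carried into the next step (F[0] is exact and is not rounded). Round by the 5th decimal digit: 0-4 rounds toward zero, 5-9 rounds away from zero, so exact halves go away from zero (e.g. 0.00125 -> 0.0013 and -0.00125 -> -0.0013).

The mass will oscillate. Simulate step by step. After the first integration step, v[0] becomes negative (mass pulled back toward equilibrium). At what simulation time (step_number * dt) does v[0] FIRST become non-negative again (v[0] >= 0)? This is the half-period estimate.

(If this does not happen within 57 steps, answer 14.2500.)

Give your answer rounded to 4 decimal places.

Answer: 1.7500

Derivation:
Step 0: x=[6.0000] v=[0.0000]
Step 1: x=[5.3634] v=[-2.5464]
Step 2: x=[4.2209] v=[-4.5699]
Step 3: x=[2.8072] v=[-5.6549]
Step 4: x=[1.4125] v=[-5.5787]
Step 5: x=[0.3233] v=[-4.3568]
Step 6: x=[-0.2368] v=[-2.2402]
Step 7: x=[-0.1527] v=[0.3365]
First v>=0 after going negative at step 7, time=1.7500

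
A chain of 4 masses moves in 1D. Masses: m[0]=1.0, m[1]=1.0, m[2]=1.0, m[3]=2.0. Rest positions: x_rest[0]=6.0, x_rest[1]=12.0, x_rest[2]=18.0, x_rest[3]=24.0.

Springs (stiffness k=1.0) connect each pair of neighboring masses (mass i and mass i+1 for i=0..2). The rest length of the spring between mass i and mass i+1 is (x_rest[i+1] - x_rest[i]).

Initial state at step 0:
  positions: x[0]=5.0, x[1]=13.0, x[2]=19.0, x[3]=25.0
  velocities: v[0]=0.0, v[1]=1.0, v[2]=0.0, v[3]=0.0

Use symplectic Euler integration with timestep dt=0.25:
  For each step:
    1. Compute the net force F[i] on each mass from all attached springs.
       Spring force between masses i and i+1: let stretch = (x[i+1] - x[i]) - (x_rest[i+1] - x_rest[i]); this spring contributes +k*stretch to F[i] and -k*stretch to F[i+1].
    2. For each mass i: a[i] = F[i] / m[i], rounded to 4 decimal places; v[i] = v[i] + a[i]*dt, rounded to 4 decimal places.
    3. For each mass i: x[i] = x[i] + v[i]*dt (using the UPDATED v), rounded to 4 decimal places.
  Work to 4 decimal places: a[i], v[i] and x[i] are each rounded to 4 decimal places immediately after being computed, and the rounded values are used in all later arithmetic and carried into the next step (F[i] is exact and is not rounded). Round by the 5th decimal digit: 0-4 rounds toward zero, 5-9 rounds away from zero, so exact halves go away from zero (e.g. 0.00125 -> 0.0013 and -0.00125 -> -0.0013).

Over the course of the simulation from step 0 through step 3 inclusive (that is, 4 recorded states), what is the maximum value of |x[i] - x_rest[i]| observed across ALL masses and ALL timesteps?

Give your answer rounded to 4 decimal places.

Step 0: x=[5.0000 13.0000 19.0000 25.0000] v=[0.0000 1.0000 0.0000 0.0000]
Step 1: x=[5.1250 13.1250 19.0000 25.0000] v=[0.5000 0.5000 0.0000 0.0000]
Step 2: x=[5.3750 13.1172 19.0078 25.0000] v=[1.0000 -0.0313 0.0313 0.0000]
Step 3: x=[5.7339 12.9937 19.0220 25.0003] v=[1.4356 -0.4942 0.0567 0.0010]
Max displacement = 1.1250

Answer: 1.1250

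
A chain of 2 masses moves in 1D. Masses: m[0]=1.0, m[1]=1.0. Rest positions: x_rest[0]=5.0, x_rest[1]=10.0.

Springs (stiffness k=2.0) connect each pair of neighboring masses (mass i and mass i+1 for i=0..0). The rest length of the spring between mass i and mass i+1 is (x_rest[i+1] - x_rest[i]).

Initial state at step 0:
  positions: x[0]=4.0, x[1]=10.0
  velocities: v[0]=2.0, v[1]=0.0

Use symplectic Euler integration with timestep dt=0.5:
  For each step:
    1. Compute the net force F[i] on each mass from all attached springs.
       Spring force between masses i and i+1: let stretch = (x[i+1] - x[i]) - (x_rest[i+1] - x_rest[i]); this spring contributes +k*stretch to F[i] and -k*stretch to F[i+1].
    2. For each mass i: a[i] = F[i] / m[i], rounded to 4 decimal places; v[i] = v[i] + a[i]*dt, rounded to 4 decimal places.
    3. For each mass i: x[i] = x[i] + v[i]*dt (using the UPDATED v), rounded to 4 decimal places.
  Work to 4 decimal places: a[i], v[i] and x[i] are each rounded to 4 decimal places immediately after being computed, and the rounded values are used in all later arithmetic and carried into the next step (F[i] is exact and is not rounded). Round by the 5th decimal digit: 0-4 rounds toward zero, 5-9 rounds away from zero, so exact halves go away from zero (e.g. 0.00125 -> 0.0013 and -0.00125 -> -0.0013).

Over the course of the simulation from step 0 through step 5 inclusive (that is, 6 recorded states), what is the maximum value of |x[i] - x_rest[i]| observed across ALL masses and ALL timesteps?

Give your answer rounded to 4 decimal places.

Answer: 3.0000

Derivation:
Step 0: x=[4.0000 10.0000] v=[2.0000 0.0000]
Step 1: x=[5.5000 9.5000] v=[3.0000 -1.0000]
Step 2: x=[6.5000 9.5000] v=[2.0000 0.0000]
Step 3: x=[6.5000 10.5000] v=[0.0000 2.0000]
Step 4: x=[6.0000 12.0000] v=[-1.0000 3.0000]
Step 5: x=[6.0000 13.0000] v=[0.0000 2.0000]
Max displacement = 3.0000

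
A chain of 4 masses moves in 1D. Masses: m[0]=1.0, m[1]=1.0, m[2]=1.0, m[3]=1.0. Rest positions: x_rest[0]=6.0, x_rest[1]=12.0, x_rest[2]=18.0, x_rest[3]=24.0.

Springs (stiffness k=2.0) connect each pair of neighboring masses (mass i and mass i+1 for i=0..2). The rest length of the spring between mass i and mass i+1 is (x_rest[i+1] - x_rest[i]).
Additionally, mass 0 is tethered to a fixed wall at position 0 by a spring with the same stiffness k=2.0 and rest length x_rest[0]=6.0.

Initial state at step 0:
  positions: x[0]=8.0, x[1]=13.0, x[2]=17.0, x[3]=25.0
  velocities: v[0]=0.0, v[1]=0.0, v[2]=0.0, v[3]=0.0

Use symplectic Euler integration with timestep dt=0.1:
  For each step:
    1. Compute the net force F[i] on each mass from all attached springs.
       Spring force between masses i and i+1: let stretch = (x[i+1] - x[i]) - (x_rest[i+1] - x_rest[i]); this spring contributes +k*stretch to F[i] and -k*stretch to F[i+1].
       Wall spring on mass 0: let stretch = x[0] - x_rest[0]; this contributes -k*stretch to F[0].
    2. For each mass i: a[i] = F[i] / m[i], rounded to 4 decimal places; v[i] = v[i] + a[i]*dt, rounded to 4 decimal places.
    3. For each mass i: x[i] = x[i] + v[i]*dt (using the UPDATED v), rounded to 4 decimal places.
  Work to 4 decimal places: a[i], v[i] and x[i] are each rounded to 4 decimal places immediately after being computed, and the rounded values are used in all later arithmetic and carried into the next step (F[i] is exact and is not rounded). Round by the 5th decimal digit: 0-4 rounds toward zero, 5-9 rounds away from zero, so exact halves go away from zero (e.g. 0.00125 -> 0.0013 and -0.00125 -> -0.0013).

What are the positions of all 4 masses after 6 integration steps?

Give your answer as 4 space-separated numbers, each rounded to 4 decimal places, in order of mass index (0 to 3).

Step 0: x=[8.0000 13.0000 17.0000 25.0000] v=[0.0000 0.0000 0.0000 0.0000]
Step 1: x=[7.9400 12.9800 17.0800 24.9600] v=[-0.6000 -0.2000 0.8000 -0.4000]
Step 2: x=[7.8220 12.9412 17.2356 24.8824] v=[-1.1800 -0.3880 1.5560 -0.7760]
Step 3: x=[7.6499 12.8859 17.4583 24.7719] v=[-1.7206 -0.5530 2.2265 -1.1054]
Step 4: x=[7.4296 12.8173 17.7358 24.6351] v=[-2.2034 -0.6857 2.7747 -1.3681]
Step 5: x=[7.1684 12.7394 18.0529 24.4803] v=[-2.6118 -0.7795 3.1709 -1.5480]
Step 6: x=[6.8753 12.6563 18.3923 24.3170] v=[-2.9313 -0.8310 3.3937 -1.6335]

Answer: 6.8753 12.6563 18.3923 24.3170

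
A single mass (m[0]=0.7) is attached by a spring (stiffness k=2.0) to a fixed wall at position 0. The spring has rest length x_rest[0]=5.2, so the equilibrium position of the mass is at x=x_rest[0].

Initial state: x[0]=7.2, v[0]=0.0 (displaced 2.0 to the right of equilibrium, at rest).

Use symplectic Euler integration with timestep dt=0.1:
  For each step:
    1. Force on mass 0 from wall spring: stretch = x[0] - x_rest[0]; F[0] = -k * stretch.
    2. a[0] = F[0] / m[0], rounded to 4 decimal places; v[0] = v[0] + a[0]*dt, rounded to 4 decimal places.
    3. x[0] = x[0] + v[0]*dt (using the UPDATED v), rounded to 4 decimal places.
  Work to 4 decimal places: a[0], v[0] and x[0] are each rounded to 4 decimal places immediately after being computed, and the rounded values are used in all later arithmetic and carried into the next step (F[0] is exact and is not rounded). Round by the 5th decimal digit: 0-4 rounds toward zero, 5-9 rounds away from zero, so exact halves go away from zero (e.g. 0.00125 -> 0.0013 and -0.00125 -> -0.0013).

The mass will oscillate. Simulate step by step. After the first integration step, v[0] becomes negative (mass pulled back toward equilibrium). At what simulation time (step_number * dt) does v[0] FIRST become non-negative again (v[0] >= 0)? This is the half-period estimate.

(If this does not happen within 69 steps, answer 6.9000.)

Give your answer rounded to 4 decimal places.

Answer: 1.9000

Derivation:
Step 0: x=[7.2000] v=[0.0000]
Step 1: x=[7.1429] v=[-0.5714]
Step 2: x=[7.0303] v=[-1.1265]
Step 3: x=[6.8654] v=[-1.6494]
Step 4: x=[6.6529] v=[-2.1252]
Step 5: x=[6.3989] v=[-2.5403]
Step 6: x=[6.1106] v=[-2.8828]
Step 7: x=[5.7963] v=[-3.1430]
Step 8: x=[5.4650] v=[-3.3134]
Step 9: x=[5.1261] v=[-3.3891]
Step 10: x=[4.7893] v=[-3.3680]
Step 11: x=[4.4642] v=[-3.2507]
Step 12: x=[4.1602] v=[-3.0405]
Step 13: x=[3.8859] v=[-2.7434]
Step 14: x=[3.6491] v=[-2.3679]
Step 15: x=[3.4566] v=[-1.9248]
Step 16: x=[3.3139] v=[-1.4267]
Step 17: x=[3.2251] v=[-0.8878]
Step 18: x=[3.1928] v=[-0.3235]
Step 19: x=[3.2178] v=[0.2500]
First v>=0 after going negative at step 19, time=1.9000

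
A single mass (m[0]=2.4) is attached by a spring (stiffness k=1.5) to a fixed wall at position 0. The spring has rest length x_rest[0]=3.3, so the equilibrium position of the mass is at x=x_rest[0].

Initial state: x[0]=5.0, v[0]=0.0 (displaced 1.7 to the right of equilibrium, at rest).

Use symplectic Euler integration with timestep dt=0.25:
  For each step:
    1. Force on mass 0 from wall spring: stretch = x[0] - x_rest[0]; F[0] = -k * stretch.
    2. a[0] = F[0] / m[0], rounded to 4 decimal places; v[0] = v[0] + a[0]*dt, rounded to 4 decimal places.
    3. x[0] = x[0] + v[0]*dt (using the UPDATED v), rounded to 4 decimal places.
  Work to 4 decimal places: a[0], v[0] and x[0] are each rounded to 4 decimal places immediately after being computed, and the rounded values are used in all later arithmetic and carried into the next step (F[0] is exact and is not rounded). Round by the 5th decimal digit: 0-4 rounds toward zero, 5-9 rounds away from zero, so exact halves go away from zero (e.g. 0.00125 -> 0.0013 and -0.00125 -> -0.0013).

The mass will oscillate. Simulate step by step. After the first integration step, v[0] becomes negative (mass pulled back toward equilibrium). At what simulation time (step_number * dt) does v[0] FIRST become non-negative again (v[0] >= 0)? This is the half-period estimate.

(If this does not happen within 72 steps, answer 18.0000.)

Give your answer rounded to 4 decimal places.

Step 0: x=[5.0000] v=[0.0000]
Step 1: x=[4.9336] v=[-0.2656]
Step 2: x=[4.8034] v=[-0.5209]
Step 3: x=[4.6145] v=[-0.7558]
Step 4: x=[4.3742] v=[-0.9612]
Step 5: x=[4.0919] v=[-1.1291]
Step 6: x=[3.7787] v=[-1.2528]
Step 7: x=[3.4468] v=[-1.3276]
Step 8: x=[3.1092] v=[-1.3506]
Step 9: x=[2.7790] v=[-1.3208]
Step 10: x=[2.4692] v=[-1.2394]
Step 11: x=[2.1918] v=[-1.1096]
Step 12: x=[1.9577] v=[-0.9365]
Step 13: x=[1.7760] v=[-0.7268]
Step 14: x=[1.6538] v=[-0.4887]
Step 15: x=[1.5959] v=[-0.2315]
Step 16: x=[1.6046] v=[0.0348]
First v>=0 after going negative at step 16, time=4.0000

Answer: 4.0000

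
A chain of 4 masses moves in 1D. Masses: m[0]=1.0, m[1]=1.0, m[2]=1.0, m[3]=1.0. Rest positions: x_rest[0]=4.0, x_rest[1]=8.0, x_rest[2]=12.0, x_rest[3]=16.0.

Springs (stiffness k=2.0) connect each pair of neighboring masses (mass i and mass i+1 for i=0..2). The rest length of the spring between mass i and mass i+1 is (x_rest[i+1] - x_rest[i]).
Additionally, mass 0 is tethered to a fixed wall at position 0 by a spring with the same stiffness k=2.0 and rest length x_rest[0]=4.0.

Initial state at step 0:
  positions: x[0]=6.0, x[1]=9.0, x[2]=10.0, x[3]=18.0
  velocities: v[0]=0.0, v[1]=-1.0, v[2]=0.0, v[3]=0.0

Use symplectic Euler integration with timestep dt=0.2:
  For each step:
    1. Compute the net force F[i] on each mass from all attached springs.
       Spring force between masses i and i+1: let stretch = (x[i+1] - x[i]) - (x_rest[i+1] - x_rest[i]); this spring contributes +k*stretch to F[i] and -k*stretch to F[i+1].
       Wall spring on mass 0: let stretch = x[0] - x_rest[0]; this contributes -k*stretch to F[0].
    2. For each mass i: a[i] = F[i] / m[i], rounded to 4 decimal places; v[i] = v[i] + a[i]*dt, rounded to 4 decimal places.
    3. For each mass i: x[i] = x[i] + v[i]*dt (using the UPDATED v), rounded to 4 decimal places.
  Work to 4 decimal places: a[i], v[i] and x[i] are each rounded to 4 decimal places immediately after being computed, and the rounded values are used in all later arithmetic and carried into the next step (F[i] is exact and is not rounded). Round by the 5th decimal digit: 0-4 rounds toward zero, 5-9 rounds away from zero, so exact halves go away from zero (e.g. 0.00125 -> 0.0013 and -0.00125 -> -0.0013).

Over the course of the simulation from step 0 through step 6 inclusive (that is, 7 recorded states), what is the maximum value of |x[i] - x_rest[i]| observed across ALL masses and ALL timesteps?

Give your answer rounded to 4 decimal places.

Answer: 2.6998

Derivation:
Step 0: x=[6.0000 9.0000 10.0000 18.0000] v=[0.0000 -1.0000 0.0000 0.0000]
Step 1: x=[5.7600 8.6400 10.5600 17.6800] v=[-1.2000 -1.8000 2.8000 -1.6000]
Step 2: x=[5.2896 8.2032 11.5360 17.1104] v=[-2.3520 -2.1840 4.8800 -2.8480]
Step 3: x=[4.6291 7.7999 12.6913 16.4148] v=[-3.3024 -2.0163 5.7766 -3.4778]
Step 4: x=[3.8520 7.5343 13.7532 15.7414] v=[-3.8857 -1.3281 5.3094 -3.3672]
Step 5: x=[3.0613 7.4716 14.4766 15.2289] v=[-3.9536 -0.3135 3.6171 -2.5625]
Step 6: x=[2.3785 7.6165 14.6998 14.9762] v=[-3.4140 0.7244 1.1160 -1.2634]
Max displacement = 2.6998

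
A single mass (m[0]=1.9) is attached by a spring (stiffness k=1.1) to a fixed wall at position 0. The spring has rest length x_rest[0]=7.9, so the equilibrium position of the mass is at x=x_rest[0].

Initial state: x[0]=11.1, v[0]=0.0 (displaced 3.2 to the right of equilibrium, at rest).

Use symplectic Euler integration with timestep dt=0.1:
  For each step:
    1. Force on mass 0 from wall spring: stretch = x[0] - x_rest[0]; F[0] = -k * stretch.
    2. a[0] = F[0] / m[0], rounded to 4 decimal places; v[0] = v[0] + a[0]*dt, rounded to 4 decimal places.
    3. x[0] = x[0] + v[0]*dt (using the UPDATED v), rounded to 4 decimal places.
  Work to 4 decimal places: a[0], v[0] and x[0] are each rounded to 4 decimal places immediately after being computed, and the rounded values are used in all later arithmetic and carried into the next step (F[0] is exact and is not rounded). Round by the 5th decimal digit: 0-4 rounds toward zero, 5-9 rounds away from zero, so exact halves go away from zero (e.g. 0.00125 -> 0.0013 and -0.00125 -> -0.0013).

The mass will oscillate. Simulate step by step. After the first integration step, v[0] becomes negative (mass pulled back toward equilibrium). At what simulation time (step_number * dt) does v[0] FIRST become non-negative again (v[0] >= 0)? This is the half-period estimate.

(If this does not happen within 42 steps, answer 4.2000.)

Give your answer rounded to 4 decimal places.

Answer: 4.2000

Derivation:
Step 0: x=[11.1000] v=[0.0000]
Step 1: x=[11.0815] v=[-0.1853]
Step 2: x=[11.0446] v=[-0.3695]
Step 3: x=[10.9894] v=[-0.5516]
Step 4: x=[10.9164] v=[-0.7305]
Step 5: x=[10.8259] v=[-0.9051]
Step 6: x=[10.7185] v=[-1.0745]
Step 7: x=[10.5947] v=[-1.2377]
Step 8: x=[10.4553] v=[-1.3937]
Step 9: x=[10.3011] v=[-1.5416]
Step 10: x=[10.1330] v=[-1.6806]
Step 11: x=[9.9520] v=[-1.8099]
Step 12: x=[9.7591] v=[-1.9287]
Step 13: x=[9.5555] v=[-2.0363]
Step 14: x=[9.3423] v=[-2.1321]
Step 15: x=[9.1207] v=[-2.2156]
Step 16: x=[8.8921] v=[-2.2863]
Step 17: x=[8.6577] v=[-2.3437]
Step 18: x=[8.4189] v=[-2.3876]
Step 19: x=[8.1771] v=[-2.4176]
Step 20: x=[7.9337] v=[-2.4336]
Step 21: x=[7.6901] v=[-2.4356]
Step 22: x=[7.4478] v=[-2.4235]
Step 23: x=[7.2081] v=[-2.3973]
Step 24: x=[6.9724] v=[-2.3572]
Step 25: x=[6.7421] v=[-2.3035]
Step 26: x=[6.5185] v=[-2.2365]
Step 27: x=[6.3029] v=[-2.1565]
Step 28: x=[6.0965] v=[-2.0640]
Step 29: x=[5.9005] v=[-1.9596]
Step 30: x=[5.7161] v=[-1.8438]
Step 31: x=[5.5444] v=[-1.7174]
Step 32: x=[5.3863] v=[-1.5810]
Step 33: x=[5.2428] v=[-1.4355]
Step 34: x=[5.1146] v=[-1.2817]
Step 35: x=[5.0026] v=[-1.1204]
Step 36: x=[4.9073] v=[-0.9527]
Step 37: x=[4.8294] v=[-0.7794]
Step 38: x=[4.7692] v=[-0.6016]
Step 39: x=[4.7272] v=[-0.4203]
Step 40: x=[4.7035] v=[-0.2366]
Step 41: x=[4.6984] v=[-0.0515]
Step 42: x=[4.7118] v=[0.1339]
First v>=0 after going negative at step 42, time=4.2000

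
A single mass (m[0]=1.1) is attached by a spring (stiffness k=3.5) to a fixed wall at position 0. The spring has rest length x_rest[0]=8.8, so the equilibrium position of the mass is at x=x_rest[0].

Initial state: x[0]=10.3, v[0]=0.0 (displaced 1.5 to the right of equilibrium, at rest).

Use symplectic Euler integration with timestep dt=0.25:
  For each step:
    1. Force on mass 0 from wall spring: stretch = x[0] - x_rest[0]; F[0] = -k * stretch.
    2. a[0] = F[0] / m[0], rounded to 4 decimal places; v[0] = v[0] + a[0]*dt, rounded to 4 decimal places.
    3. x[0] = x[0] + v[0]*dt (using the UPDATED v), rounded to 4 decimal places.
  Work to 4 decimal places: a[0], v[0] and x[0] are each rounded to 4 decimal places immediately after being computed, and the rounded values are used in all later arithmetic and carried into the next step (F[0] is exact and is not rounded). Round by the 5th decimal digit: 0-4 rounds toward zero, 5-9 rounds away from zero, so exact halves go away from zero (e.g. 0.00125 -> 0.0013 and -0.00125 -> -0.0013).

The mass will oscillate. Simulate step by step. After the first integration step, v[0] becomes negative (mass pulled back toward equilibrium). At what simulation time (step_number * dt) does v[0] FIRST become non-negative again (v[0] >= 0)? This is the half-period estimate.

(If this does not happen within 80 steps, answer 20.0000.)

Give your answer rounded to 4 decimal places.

Answer: 1.7500

Derivation:
Step 0: x=[10.3000] v=[0.0000]
Step 1: x=[10.0017] v=[-1.1932]
Step 2: x=[9.4644] v=[-2.1491]
Step 3: x=[8.7950] v=[-2.6776]
Step 4: x=[8.1266] v=[-2.6736]
Step 5: x=[7.5921] v=[-2.1380]
Step 6: x=[7.2978] v=[-1.1772]
Step 7: x=[7.3022] v=[0.0177]
First v>=0 after going negative at step 7, time=1.7500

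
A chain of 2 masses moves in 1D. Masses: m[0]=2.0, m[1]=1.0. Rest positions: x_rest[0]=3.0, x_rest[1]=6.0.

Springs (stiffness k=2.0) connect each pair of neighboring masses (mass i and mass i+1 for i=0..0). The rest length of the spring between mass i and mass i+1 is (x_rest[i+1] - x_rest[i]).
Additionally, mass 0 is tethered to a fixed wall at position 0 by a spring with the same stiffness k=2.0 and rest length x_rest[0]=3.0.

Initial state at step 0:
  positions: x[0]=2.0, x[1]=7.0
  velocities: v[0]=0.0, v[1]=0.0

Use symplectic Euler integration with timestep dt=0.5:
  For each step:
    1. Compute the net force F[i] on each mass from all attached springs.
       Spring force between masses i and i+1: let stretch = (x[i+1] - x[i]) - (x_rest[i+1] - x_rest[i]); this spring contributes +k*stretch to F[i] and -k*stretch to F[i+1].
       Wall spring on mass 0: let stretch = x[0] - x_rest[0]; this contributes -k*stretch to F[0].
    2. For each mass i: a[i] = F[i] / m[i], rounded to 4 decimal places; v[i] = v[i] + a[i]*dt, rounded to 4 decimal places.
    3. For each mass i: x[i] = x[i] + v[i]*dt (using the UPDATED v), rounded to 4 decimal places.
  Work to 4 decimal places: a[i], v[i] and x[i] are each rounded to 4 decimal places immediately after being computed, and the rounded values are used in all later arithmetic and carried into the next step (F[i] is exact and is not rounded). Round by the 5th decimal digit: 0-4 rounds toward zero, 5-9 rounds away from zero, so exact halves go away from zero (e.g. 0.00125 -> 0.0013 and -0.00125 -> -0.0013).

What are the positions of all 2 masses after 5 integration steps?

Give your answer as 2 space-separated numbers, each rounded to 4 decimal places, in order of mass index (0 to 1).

Answer: 2.5586 6.8439

Derivation:
Step 0: x=[2.0000 7.0000] v=[0.0000 0.0000]
Step 1: x=[2.7500 6.0000] v=[1.5000 -2.0000]
Step 2: x=[3.6250 4.8750] v=[1.7500 -2.2500]
Step 3: x=[3.9063 4.6250] v=[0.5625 -0.5000]
Step 4: x=[3.3907 5.5157] v=[-1.0313 1.7813]
Step 5: x=[2.5586 6.8439] v=[-1.6642 2.6563]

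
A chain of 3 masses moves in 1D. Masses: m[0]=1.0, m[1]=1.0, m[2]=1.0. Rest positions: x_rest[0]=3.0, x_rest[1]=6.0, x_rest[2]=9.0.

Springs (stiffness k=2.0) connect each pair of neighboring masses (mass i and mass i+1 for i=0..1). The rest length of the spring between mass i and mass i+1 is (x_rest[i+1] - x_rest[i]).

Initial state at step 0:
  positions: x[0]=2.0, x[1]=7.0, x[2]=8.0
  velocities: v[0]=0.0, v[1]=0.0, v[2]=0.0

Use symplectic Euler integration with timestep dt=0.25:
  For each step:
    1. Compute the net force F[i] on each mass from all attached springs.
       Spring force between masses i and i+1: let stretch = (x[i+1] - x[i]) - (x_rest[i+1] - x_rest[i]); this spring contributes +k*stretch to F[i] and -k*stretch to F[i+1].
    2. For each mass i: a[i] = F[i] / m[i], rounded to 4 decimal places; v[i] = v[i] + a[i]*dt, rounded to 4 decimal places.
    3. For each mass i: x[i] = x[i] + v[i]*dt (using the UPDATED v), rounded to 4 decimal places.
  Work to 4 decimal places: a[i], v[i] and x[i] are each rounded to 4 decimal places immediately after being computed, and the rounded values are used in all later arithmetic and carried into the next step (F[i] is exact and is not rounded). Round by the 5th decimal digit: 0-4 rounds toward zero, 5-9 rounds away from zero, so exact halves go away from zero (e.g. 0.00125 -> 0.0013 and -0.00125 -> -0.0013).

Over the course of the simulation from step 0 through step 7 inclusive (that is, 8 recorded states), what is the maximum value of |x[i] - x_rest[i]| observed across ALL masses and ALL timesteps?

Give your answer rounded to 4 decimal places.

Answer: 1.6787

Derivation:
Step 0: x=[2.0000 7.0000 8.0000] v=[0.0000 0.0000 0.0000]
Step 1: x=[2.2500 6.5000 8.2500] v=[1.0000 -2.0000 1.0000]
Step 2: x=[2.6563 5.6875 8.6563] v=[1.6250 -3.2500 1.6250]
Step 3: x=[3.0665 4.8672 9.0665] v=[1.6406 -3.2812 1.6406]
Step 4: x=[3.3268 4.3467 9.3268] v=[1.0410 -2.0819 1.0410]
Step 5: x=[3.3396 4.3213 9.3396] v=[0.0510 -0.1018 0.0510]
Step 6: x=[3.1001 4.8004 9.1001] v=[-0.9582 1.9165 -0.9582]
Step 7: x=[2.6981 5.6045 8.6981] v=[-1.6081 3.2162 -1.6081]
Max displacement = 1.6787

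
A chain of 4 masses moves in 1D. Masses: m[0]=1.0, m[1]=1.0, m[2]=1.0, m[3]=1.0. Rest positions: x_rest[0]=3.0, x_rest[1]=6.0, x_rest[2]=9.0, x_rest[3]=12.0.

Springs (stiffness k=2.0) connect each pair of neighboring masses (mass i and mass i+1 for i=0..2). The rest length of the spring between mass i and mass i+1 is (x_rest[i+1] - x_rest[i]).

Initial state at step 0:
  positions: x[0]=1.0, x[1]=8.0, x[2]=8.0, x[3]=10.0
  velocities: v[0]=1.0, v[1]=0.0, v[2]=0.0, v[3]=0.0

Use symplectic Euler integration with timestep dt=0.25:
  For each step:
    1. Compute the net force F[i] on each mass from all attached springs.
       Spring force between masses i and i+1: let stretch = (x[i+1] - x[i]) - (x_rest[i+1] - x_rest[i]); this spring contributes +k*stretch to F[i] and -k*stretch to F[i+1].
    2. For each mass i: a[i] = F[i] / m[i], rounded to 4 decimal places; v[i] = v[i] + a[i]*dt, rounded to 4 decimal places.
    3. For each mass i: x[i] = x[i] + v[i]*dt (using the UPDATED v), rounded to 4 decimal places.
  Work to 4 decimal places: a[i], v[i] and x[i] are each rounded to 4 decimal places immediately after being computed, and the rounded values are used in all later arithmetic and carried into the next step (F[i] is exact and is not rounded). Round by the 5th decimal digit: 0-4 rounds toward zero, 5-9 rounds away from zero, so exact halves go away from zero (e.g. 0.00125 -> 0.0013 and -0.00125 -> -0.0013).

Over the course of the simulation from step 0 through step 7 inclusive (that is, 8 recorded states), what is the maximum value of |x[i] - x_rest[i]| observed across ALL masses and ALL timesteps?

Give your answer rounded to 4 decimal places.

Step 0: x=[1.0000 8.0000 8.0000 10.0000] v=[1.0000 0.0000 0.0000 0.0000]
Step 1: x=[1.7500 7.1250 8.2500 10.1250] v=[3.0000 -3.5000 1.0000 0.5000]
Step 2: x=[2.7969 5.7188 8.5938 10.3906] v=[4.1875 -5.6250 1.3750 1.0625]
Step 3: x=[3.8340 4.3067 8.8028 10.8066] v=[4.1485 -5.6485 0.8359 1.6641]
Step 4: x=[4.5552 3.3975 8.7002 11.3472] v=[2.8849 -3.6368 -0.4103 2.1622]
Step 5: x=[4.7567 3.2959 8.2657 11.9319] v=[0.8061 -0.4066 -1.7382 2.3387]
Step 6: x=[4.4006 3.9981 7.6682 12.4333] v=[-1.4243 2.8087 -2.3900 2.0056]
Step 7: x=[3.6192 5.2094 7.2076 12.7141] v=[-3.1256 4.8450 -1.8425 1.1231]
Max displacement = 2.7041

Answer: 2.7041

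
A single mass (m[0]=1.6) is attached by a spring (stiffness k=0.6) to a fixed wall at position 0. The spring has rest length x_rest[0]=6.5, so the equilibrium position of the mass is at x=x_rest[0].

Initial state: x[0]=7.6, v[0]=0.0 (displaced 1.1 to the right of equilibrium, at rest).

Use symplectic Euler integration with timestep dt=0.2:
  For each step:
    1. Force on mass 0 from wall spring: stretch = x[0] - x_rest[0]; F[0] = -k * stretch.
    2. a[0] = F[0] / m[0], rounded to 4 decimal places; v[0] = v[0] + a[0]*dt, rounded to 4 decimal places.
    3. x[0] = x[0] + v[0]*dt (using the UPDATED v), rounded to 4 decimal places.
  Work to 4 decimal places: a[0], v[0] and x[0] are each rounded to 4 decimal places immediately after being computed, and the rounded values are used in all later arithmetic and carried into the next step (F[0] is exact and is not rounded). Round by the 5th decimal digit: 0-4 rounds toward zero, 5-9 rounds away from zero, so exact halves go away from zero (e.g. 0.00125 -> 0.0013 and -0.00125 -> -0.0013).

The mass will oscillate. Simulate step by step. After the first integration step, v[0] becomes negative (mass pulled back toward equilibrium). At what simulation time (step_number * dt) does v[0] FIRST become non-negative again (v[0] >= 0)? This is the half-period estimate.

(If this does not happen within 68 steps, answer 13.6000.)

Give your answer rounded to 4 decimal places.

Answer: 5.2000

Derivation:
Step 0: x=[7.6000] v=[0.0000]
Step 1: x=[7.5835] v=[-0.0825]
Step 2: x=[7.5507] v=[-0.1638]
Step 3: x=[7.5022] v=[-0.2426]
Step 4: x=[7.4386] v=[-0.3178]
Step 5: x=[7.3610] v=[-0.3882]
Step 6: x=[7.2704] v=[-0.4528]
Step 7: x=[7.1683] v=[-0.5106]
Step 8: x=[7.0562] v=[-0.5607]
Step 9: x=[6.9357] v=[-0.6024]
Step 10: x=[6.8087] v=[-0.6351]
Step 11: x=[6.6770] v=[-0.6583]
Step 12: x=[6.5427] v=[-0.6716]
Step 13: x=[6.4077] v=[-0.6748]
Step 14: x=[6.2741] v=[-0.6679]
Step 15: x=[6.1439] v=[-0.6510]
Step 16: x=[6.0190] v=[-0.6243]
Step 17: x=[5.9014] v=[-0.5882]
Step 18: x=[5.7927] v=[-0.5433]
Step 19: x=[5.6946] v=[-0.4903]
Step 20: x=[5.6086] v=[-0.4299]
Step 21: x=[5.5360] v=[-0.3630]
Step 22: x=[5.4779] v=[-0.2907]
Step 23: x=[5.4351] v=[-0.2140]
Step 24: x=[5.4083] v=[-0.1341]
Step 25: x=[5.3979] v=[-0.0522]
Step 26: x=[5.4040] v=[0.0305]
First v>=0 after going negative at step 26, time=5.2000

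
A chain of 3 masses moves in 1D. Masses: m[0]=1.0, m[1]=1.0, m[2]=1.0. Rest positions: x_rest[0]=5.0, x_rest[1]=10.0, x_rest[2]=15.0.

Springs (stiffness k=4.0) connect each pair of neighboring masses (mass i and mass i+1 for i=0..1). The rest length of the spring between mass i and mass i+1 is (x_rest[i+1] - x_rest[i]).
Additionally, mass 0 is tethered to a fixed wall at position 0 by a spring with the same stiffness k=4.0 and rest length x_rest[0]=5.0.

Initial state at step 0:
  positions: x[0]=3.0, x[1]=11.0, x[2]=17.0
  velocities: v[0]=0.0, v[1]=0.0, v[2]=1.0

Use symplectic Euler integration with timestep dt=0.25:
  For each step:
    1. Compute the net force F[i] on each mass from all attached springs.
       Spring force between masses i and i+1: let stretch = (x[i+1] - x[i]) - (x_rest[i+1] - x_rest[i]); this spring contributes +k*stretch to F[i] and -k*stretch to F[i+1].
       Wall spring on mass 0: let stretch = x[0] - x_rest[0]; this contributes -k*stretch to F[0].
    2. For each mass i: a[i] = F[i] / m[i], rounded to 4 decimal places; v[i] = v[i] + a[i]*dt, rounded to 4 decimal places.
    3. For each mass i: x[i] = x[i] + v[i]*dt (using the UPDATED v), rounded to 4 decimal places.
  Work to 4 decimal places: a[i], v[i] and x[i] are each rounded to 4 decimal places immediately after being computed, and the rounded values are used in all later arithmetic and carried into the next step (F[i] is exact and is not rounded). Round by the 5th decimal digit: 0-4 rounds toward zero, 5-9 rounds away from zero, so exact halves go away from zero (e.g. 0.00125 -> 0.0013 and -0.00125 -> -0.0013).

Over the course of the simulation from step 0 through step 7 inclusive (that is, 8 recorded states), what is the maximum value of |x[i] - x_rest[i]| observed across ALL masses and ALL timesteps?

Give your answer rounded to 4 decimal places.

Step 0: x=[3.0000 11.0000 17.0000] v=[0.0000 0.0000 1.0000]
Step 1: x=[4.2500 10.5000 17.0000] v=[5.0000 -2.0000 0.0000]
Step 2: x=[6.0000 10.0625 16.6250] v=[7.0000 -1.7500 -1.5000]
Step 3: x=[7.2656 10.2500 15.8594] v=[5.0625 0.7500 -3.0625]
Step 4: x=[7.4609 11.0938 14.9414] v=[0.7813 3.3750 -3.6719]
Step 5: x=[6.6992 11.9912 14.3115] v=[-3.0467 3.5897 -2.5195]
Step 6: x=[5.5857 12.1457 14.3516] v=[-4.4539 0.6180 0.1602]
Step 7: x=[4.7158 11.2117 15.0902] v=[-3.4796 -3.7361 2.9543]
Max displacement = 2.4609

Answer: 2.4609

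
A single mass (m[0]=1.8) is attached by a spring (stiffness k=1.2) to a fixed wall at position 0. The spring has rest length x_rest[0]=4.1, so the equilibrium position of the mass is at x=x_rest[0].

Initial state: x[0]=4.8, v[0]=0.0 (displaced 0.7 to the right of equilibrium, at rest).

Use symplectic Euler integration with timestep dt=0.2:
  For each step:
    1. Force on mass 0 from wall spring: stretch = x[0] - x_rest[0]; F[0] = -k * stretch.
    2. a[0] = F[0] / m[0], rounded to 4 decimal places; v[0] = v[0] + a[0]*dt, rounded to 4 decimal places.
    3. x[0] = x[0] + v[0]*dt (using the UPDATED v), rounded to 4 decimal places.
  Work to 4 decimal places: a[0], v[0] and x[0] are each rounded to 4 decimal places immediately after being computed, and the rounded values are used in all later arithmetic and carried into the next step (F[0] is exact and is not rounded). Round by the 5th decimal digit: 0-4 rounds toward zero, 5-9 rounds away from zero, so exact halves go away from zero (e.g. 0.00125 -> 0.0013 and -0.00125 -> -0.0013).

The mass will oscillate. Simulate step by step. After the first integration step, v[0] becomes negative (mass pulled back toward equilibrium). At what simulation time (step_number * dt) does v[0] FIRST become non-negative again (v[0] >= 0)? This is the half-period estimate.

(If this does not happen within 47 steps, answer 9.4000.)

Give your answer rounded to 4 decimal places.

Answer: 4.0000

Derivation:
Step 0: x=[4.8000] v=[0.0000]
Step 1: x=[4.7813] v=[-0.0933]
Step 2: x=[4.7445] v=[-0.1841]
Step 3: x=[4.6905] v=[-0.2700]
Step 4: x=[4.6208] v=[-0.3487]
Step 5: x=[4.5372] v=[-0.4181]
Step 6: x=[4.4419] v=[-0.4764]
Step 7: x=[4.3375] v=[-0.5220]
Step 8: x=[4.2268] v=[-0.5537]
Step 9: x=[4.1127] v=[-0.5706]
Step 10: x=[3.9982] v=[-0.5723]
Step 11: x=[3.8865] v=[-0.5587]
Step 12: x=[3.7805] v=[-0.5302]
Step 13: x=[3.6830] v=[-0.4876]
Step 14: x=[3.5966] v=[-0.4320]
Step 15: x=[3.5236] v=[-0.3649]
Step 16: x=[3.4660] v=[-0.2880]
Step 17: x=[3.4253] v=[-0.2035]
Step 18: x=[3.4026] v=[-0.1135]
Step 19: x=[3.3985] v=[-0.0205]
Step 20: x=[3.4131] v=[0.0730]
First v>=0 after going negative at step 20, time=4.0000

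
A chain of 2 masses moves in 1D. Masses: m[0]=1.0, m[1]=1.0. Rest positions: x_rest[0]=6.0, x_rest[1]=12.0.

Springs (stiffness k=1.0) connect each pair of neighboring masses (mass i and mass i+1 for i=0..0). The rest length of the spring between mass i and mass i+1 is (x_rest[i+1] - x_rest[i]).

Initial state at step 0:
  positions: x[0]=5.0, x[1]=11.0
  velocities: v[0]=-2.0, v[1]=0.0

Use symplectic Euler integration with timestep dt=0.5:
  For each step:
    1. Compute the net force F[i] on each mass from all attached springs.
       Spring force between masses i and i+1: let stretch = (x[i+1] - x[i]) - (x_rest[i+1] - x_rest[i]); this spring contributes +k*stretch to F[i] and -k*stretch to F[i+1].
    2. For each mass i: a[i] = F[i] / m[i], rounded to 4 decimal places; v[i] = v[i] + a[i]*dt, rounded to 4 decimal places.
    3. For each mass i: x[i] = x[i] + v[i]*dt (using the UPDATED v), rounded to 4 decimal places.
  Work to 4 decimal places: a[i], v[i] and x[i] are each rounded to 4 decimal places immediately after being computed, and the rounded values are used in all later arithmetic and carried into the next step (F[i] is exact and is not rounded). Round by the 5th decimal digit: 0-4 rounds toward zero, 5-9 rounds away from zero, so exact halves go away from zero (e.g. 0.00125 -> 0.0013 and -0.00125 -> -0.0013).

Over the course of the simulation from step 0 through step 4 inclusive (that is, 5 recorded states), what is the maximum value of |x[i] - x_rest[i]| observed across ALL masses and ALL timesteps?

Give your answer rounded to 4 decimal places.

Step 0: x=[5.0000 11.0000] v=[-2.0000 0.0000]
Step 1: x=[4.0000 11.0000] v=[-2.0000 0.0000]
Step 2: x=[3.2500 10.7500] v=[-1.5000 -0.5000]
Step 3: x=[2.8750 10.1250] v=[-0.7500 -1.2500]
Step 4: x=[2.8125 9.1875] v=[-0.1250 -1.8750]
Max displacement = 3.1875

Answer: 3.1875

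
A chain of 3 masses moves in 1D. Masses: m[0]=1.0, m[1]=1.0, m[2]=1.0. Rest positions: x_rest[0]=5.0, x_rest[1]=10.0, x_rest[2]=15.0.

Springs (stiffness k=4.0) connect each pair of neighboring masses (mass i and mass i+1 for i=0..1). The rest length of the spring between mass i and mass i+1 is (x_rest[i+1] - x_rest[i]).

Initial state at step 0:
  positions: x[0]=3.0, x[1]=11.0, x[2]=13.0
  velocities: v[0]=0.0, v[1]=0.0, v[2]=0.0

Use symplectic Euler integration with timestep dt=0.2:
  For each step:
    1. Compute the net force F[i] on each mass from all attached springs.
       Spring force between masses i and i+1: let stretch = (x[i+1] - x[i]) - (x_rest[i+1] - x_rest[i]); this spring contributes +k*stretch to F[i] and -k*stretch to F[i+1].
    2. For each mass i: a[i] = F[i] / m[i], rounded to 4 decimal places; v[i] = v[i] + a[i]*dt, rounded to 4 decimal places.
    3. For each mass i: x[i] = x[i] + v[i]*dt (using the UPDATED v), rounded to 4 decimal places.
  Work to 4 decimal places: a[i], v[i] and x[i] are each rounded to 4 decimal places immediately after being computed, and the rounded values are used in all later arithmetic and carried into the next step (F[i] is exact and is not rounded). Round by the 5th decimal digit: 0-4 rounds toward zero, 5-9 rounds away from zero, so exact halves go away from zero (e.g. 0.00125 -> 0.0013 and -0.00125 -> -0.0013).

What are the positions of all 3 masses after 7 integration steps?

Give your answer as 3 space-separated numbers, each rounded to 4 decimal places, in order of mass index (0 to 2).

Step 0: x=[3.0000 11.0000 13.0000] v=[0.0000 0.0000 0.0000]
Step 1: x=[3.4800 10.0400 13.4800] v=[2.4000 -4.8000 2.4000]
Step 2: x=[4.2096 8.5808 14.2096] v=[3.6480 -7.2960 3.6480]
Step 3: x=[4.8386 7.3228 14.8386] v=[3.1450 -6.2899 3.1450]
Step 4: x=[5.0651 6.8699 15.0651] v=[1.1324 -2.2646 1.1324]
Step 5: x=[4.7803 7.4394 14.7803] v=[-1.4238 2.8477 -1.4238]
Step 6: x=[4.1210 8.7580 14.1210] v=[-3.2965 6.5931 -3.2965]
Step 7: x=[3.4036 10.1928 13.4036] v=[-3.5869 7.1739 -3.5869]

Answer: 3.4036 10.1928 13.4036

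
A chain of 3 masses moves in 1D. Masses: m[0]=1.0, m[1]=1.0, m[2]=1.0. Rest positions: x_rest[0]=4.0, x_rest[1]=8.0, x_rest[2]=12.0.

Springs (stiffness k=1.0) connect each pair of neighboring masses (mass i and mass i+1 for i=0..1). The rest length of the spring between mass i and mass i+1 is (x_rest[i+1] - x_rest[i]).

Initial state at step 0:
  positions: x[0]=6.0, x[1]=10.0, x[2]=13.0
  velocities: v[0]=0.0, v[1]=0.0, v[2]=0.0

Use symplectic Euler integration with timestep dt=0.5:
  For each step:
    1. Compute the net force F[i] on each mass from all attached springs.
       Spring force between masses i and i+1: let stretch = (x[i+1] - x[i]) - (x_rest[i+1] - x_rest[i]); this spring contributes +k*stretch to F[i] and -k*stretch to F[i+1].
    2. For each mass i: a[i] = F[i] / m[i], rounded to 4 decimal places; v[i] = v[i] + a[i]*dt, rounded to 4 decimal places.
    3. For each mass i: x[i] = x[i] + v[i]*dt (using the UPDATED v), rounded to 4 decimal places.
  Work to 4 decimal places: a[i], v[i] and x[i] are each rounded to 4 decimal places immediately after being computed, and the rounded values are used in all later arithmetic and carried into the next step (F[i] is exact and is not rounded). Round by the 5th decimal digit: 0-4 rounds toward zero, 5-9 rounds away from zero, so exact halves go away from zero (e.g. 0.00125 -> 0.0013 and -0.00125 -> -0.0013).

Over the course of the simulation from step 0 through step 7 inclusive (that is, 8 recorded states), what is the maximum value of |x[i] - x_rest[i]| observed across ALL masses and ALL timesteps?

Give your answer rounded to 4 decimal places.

Step 0: x=[6.0000 10.0000 13.0000] v=[0.0000 0.0000 0.0000]
Step 1: x=[6.0000 9.7500 13.2500] v=[0.0000 -0.5000 0.5000]
Step 2: x=[5.9375 9.4375 13.6250] v=[-0.1250 -0.6250 0.7500]
Step 3: x=[5.7500 9.2969 13.9532] v=[-0.3750 -0.2813 0.6563]
Step 4: x=[5.4492 9.4336 14.1173] v=[-0.6016 0.2734 0.3282]
Step 5: x=[5.1445 9.7452 14.1105] v=[-0.6094 0.6231 -0.0137]
Step 6: x=[4.9900 9.9979 14.0123] v=[-0.3091 0.5054 -0.1964]
Step 7: x=[5.0875 10.0023 13.9105] v=[0.1949 0.0087 -0.2036]
Max displacement = 2.1173

Answer: 2.1173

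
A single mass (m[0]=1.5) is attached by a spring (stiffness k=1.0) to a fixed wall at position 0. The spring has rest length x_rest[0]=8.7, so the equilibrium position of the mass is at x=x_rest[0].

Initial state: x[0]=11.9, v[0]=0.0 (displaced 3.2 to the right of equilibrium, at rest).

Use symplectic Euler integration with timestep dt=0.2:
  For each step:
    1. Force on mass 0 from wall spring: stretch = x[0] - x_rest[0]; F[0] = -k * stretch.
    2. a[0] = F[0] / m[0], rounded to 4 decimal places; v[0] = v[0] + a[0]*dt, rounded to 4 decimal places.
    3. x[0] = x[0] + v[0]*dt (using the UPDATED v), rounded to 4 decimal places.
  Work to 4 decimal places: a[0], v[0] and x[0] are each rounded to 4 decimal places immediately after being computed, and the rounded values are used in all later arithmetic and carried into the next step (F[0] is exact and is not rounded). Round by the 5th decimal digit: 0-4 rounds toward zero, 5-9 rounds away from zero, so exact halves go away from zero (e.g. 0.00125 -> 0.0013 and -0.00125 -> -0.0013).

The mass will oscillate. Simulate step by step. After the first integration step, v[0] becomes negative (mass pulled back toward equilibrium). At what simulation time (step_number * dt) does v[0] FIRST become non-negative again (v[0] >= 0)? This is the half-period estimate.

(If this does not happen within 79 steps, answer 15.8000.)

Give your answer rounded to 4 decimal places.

Step 0: x=[11.9000] v=[0.0000]
Step 1: x=[11.8147] v=[-0.4267]
Step 2: x=[11.6463] v=[-0.8420]
Step 3: x=[11.3993] v=[-1.2348]
Step 4: x=[11.0804] v=[-1.5947]
Step 5: x=[10.6980] v=[-1.9121]
Step 6: x=[10.2623] v=[-2.1785]
Step 7: x=[9.7849] v=[-2.3868]
Step 8: x=[9.2786] v=[-2.5315]
Step 9: x=[8.7569] v=[-2.6086]
Step 10: x=[8.2337] v=[-2.6162]
Step 11: x=[7.7229] v=[-2.5540]
Step 12: x=[7.2382] v=[-2.4237]
Step 13: x=[6.7924] v=[-2.2288]
Step 14: x=[6.3975] v=[-1.9745]
Step 15: x=[6.0640] v=[-1.6675]
Step 16: x=[5.8008] v=[-1.3160]
Step 17: x=[5.6149] v=[-0.9294]
Step 18: x=[5.5113] v=[-0.5181]
Step 19: x=[5.4927] v=[-0.0929]
Step 20: x=[5.5596] v=[0.3347]
First v>=0 after going negative at step 20, time=4.0000

Answer: 4.0000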